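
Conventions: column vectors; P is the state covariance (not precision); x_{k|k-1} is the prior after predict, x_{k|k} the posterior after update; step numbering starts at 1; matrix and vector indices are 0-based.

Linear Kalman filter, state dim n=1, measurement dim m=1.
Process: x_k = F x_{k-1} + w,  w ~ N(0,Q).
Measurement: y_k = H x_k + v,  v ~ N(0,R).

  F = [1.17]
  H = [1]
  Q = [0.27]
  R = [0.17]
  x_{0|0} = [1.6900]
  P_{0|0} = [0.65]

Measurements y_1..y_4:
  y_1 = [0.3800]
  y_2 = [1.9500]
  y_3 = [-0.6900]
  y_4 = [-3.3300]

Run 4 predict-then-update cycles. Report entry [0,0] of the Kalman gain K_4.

step 1: x^-=[1.9773]  P^-=[1.1598]  S=[1.3298]  K=[0.8722]  nu=[-1.5973]  x^+=[0.5842]  P^+=[0.1483]
step 2: x^-=[0.6835]  P^-=[0.4730]  S=[0.6430]  K=[0.7356]  nu=[1.2665]  x^+=[1.6151]  P^+=[0.1251]
step 3: x^-=[1.8897]  P^-=[0.4412]  S=[0.6112]  K=[0.7219]  nu=[-2.5797]  x^+=[0.0275]  P^+=[0.1227]
step 4: x^-=[0.0322]  P^-=[0.4380]  S=[0.6080]  K=[0.7204]  nu=[-3.3622]  x^+=[-2.3899]  P^+=[0.1225]

K[0,0] = 0.7204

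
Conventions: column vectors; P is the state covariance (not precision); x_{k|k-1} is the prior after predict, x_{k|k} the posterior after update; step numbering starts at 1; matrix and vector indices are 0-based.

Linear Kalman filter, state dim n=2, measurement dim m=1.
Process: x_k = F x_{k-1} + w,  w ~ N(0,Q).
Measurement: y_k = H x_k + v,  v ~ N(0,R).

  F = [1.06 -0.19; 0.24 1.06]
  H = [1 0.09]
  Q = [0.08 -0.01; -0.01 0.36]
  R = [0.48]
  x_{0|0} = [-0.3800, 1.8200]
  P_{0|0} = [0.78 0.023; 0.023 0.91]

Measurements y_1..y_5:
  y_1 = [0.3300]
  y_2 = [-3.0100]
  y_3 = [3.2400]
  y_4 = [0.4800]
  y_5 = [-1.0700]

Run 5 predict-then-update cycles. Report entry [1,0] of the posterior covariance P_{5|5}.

step 1: x^-=[-0.7486, 1.8380]  P^-=[0.9800 0.0300; 0.0300 1.4391]  S=[1.4770]  K=[0.6653; 0.1080]  nu=[0.9132]  x^+=[-0.1411, 1.9366]  P^+=[0.3262 -0.0761; -0.0761 1.4219]
step 2: x^-=[-0.5175, 2.0189]  P^-=[0.5285 -0.2955; -0.2955 1.9377]  S=[0.9710]  K=[0.5169; -0.1247]  nu=[-2.6742]  x^+=[-1.8998, 2.3524]  P^+=[0.2691 -0.2329; -0.2329 1.9226]
step 3: x^-=[-2.4607, 2.0376]  P^-=[0.5455 -0.5798; -0.5798 2.4172]  S=[0.9408]  K=[0.5244; -0.3851]  nu=[5.5173]  x^+=[0.4327, -0.0870]  P^+=[0.2868 -0.3898; -0.3898 2.2777]
step 4: x^-=[0.4752, 0.0117]  P^-=[0.6415 -0.8160; -0.8160 2.7374]  S=[0.9968]  K=[0.5699; -0.5715]  nu=[0.0037]  x^+=[0.4773, 0.0095]  P^+=[0.3178 -0.4914; -0.4914 2.4119]
step 5: x^-=[0.5042, 0.1247]  P^-=[0.7220 -0.9446; -0.9446 2.8383]  S=[1.0550]  K=[0.6038; -0.6532]  nu=[-1.5854]  x^+=[-0.4531, 1.1603]  P^+=[0.3374 -0.5285; -0.5285 2.3881]

P_post[1,0] = -0.5285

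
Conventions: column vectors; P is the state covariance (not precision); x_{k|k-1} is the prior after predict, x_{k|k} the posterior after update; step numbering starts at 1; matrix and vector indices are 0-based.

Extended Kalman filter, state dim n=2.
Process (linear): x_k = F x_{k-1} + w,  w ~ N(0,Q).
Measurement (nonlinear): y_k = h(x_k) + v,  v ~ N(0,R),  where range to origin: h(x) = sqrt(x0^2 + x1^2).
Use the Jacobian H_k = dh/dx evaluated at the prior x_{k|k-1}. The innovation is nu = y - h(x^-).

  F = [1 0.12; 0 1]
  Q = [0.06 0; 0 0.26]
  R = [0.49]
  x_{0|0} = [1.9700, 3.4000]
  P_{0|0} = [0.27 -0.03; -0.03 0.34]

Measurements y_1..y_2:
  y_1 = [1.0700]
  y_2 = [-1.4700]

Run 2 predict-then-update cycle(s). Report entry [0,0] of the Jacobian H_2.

H_jac[0,0] = 0.7289

step 1: x^-=[2.3780, 3.4000]  P^-=[0.3277 0.0108; 0.0108 0.6000]  H_jac=[0.5731 0.8195]  S=[1.0107]  K=[0.1946; 0.4926]  nu=[-3.0791]  x^+=[1.7789, 1.8833]  P^+=[0.2894 -0.0861; -0.0861 0.3548]
step 2: x^-=[2.0049, 1.8833]  P^-=[0.3339 -0.0435; -0.0435 0.6148]  H_jac=[0.7289 0.6847]  S=[0.9121]  K=[0.2341; 0.4267]  nu=[-4.2207]  x^+=[1.0166, 0.0824]  P^+=[0.2839 -0.1346; -0.1346 0.4487]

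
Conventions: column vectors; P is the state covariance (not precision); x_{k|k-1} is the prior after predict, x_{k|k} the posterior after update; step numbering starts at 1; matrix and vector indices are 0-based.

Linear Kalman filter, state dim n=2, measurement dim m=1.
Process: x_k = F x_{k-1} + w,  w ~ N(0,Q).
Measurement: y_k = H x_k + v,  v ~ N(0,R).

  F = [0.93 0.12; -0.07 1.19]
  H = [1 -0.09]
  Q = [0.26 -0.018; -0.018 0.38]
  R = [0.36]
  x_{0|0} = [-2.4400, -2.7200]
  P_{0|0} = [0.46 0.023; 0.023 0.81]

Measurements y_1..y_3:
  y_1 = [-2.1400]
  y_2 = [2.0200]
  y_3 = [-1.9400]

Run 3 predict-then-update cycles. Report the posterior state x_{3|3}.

x_post = [-1.5450, -4.1435]

step 1: x^-=[-2.5956, -3.0660]  P^-=[0.6747 0.0930; 0.0930 1.5255]  S=[1.0303]  K=[0.6467; -0.0430]  nu=[0.1797]  x^+=[-2.4794, -3.0737]  P^+=[0.2438 0.1216; 0.1216 1.5236]
step 2: x^-=[-2.6747, -3.4842]  P^-=[0.5199 0.3173; 0.3173 2.5184]  S=[0.8432]  K=[0.5827; 0.1075]  nu=[4.3811]  x^+=[-0.1217, -3.0133]  P^+=[0.2336 0.2645; 0.2645 2.5087]
step 3: x^-=[-0.4748, -3.5773]  P^-=[0.5572 0.6155; 0.6155 3.8897]  S=[0.8379]  K=[0.5989; 0.3168]  nu=[-1.7872]  x^+=[-1.5450, -4.1435]  P^+=[0.2567 0.4565; 0.4565 3.8056]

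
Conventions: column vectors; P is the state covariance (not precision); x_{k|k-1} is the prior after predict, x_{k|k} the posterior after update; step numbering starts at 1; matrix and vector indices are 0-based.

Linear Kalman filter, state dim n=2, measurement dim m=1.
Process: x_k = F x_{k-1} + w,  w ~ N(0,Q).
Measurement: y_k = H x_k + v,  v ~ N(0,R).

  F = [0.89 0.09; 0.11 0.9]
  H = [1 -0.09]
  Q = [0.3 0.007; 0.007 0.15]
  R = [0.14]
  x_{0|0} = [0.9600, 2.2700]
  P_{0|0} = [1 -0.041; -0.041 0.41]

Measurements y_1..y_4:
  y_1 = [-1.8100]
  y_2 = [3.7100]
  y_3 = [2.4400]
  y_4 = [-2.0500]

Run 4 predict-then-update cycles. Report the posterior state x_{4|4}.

x_post = [-0.7318, 1.7395]

step 1: x^-=[1.0587, 2.1486]  P^-=[1.0889 0.1049; 0.1049 0.4861]  S=[1.2139]  K=[0.8892; 0.0503]  nu=[-2.6753]  x^+=[-1.3202, 2.0139]  P^+=[0.1290 0.0505; 0.0505 0.4830]
step 2: x^-=[-0.9937, 1.6673]  P^-=[0.4142 0.0997; 0.0997 0.5528]  S=[0.5407]  K=[0.7494; 0.0924]  nu=[4.8538]  x^+=[2.6438, 2.1158]  P^+=[0.1105 0.0623; 0.0623 0.5482]
step 3: x^-=[2.5434, 2.1951]  P^-=[0.4020 0.1127; 0.1127 0.6077]  S=[0.5266]  K=[0.7441; 0.1102]  nu=[0.0942]  x^+=[2.6135, 2.2054]  P^+=[0.1104 0.0695; 0.0695 0.6013]
step 4: x^-=[2.5245, 2.2724]  P^-=[0.4035 0.1229; 0.1229 0.6522]  S=[0.5266]  K=[0.7451; 0.1219]  nu=[-4.3699]  x^+=[-0.7318, 1.7395]  P^+=[0.1111 0.0751; 0.0751 0.6443]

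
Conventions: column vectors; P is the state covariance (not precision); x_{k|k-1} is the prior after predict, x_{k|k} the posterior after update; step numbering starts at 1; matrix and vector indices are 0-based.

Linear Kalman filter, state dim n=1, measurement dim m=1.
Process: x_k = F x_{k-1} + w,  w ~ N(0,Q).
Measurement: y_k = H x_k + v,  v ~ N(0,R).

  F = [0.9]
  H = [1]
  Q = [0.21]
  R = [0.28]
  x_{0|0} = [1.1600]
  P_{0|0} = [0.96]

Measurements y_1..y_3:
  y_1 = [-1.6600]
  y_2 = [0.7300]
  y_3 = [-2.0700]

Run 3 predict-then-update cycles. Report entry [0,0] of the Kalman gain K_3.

step 1: x^-=[1.0440]  P^-=[0.9876]  S=[1.2676]  K=[0.7791]  nu=[-2.7040]  x^+=[-1.0627]  P^+=[0.2182]
step 2: x^-=[-0.9564]  P^-=[0.3867]  S=[0.6667]  K=[0.5800]  nu=[1.6864]  x^+=[0.0217]  P^+=[0.1624]
step 3: x^-=[0.0196]  P^-=[0.3415]  S=[0.6215]  K=[0.5495]  nu=[-2.0896]  x^+=[-1.1287]  P^+=[0.1539]

K[0,0] = 0.5495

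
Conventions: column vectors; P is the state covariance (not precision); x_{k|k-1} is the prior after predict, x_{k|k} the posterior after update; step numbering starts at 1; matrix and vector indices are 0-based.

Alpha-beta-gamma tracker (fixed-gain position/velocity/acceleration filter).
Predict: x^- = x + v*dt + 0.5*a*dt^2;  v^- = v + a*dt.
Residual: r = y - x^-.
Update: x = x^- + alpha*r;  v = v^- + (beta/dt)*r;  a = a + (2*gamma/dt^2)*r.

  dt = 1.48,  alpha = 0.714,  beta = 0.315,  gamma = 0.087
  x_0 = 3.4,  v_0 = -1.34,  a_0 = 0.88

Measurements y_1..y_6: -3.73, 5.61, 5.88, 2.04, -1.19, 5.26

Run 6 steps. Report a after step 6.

step 1: x_pred=2.3806  r=-6.1106  x^+=-1.9824  v^+=-1.3382  a^+=0.3946
step 2: x_pred=-3.5307  r=9.1407  x^+=2.9958  v^+=1.1913  a^+=1.1207
step 3: x_pred=5.9863  r=-0.1063  x^+=5.9104  v^+=2.8273  a^+=1.1123
step 4: x_pred=11.3130  r=-9.2730  x^+=4.6921  v^+=2.4998  a^+=0.3756
step 5: x_pred=8.8032  r=-9.9932  x^+=1.6681  v^+=0.9288  a^+=-0.4182
step 6: x_pred=2.5847  r=2.6753  x^+=4.4949  v^+=0.8793  a^+=-0.2057

a_post = -0.2057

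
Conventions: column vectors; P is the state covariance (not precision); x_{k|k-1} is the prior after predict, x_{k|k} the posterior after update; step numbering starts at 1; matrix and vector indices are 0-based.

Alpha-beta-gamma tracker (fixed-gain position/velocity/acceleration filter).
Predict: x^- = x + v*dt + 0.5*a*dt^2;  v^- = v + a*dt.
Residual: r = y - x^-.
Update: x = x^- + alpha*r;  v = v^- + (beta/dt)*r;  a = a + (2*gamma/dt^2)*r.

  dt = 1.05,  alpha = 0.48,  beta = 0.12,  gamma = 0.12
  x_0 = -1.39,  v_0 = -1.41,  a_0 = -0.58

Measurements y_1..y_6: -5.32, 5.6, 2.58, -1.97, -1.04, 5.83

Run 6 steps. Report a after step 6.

a_post = 0.5630

step 1: x_pred=-3.1902  r=-2.1298  x^+=-4.2125  v^+=-2.2624  a^+=-1.0436
step 2: x_pred=-7.1633  r=12.7633  x^+=-1.0369  v^+=-1.8995  a^+=1.7348
step 3: x_pred=-2.0752  r=4.6552  x^+=0.1593  v^+=0.4540  a^+=2.7482
step 4: x_pred=2.1509  r=-4.1209  x^+=0.1729  v^+=2.8686  a^+=1.8511
step 5: x_pred=4.2053  r=-5.2453  x^+=1.6876  v^+=4.2128  a^+=0.7092
step 6: x_pred=6.5019  r=-0.6719  x^+=6.1794  v^+=4.8807  a^+=0.5630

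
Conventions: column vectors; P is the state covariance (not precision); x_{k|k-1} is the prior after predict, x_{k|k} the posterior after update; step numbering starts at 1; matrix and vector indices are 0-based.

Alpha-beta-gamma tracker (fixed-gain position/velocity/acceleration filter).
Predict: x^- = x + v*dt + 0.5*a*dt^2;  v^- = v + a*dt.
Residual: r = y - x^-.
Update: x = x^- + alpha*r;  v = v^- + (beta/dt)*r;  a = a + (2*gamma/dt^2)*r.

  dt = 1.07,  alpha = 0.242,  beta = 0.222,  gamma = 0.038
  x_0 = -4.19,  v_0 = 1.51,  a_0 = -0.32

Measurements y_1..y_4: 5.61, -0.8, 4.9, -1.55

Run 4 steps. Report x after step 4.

step 1: x_pred=-2.7575  r=8.3675  x^+=-0.7326  v^+=2.9037  a^+=0.2354
step 2: x_pred=2.5091  r=-3.3091  x^+=1.7083  v^+=2.4690  a^+=0.0158
step 3: x_pred=4.3592  r=0.5408  x^+=4.4901  v^+=2.5981  a^+=0.0517
step 4: x_pred=7.2996  r=-8.8496  x^+=5.1580  v^+=0.8173  a^+=-0.5358

x_post = 5.1580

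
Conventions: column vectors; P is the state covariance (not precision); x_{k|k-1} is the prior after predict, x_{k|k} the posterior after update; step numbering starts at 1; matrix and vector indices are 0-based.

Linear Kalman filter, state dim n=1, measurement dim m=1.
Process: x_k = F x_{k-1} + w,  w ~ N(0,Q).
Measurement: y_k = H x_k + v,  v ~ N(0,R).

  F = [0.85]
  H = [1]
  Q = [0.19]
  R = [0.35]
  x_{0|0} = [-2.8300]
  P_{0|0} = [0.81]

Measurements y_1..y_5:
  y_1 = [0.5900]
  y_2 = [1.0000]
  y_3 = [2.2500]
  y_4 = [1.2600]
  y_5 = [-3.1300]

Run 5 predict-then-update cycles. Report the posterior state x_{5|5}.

x_post = [-0.9485]

step 1: x^-=[-2.4055]  P^-=[0.7752]  S=[1.1252]  K=[0.6890]  nu=[2.9955]  x^+=[-0.3417]  P^+=[0.2411]
step 2: x^-=[-0.2905]  P^-=[0.3642]  S=[0.7142]  K=[0.5100]  nu=[1.2905]  x^+=[0.3676]  P^+=[0.1785]
step 3: x^-=[0.3125]  P^-=[0.3190]  S=[0.6690]  K=[0.4768]  nu=[1.9375]  x^+=[1.2363]  P^+=[0.1669]
step 4: x^-=[1.0508]  P^-=[0.3106]  S=[0.6606]  K=[0.4702]  nu=[0.2092]  x^+=[1.1492]  P^+=[0.1646]
step 5: x^-=[0.9768]  P^-=[0.3089]  S=[0.6589]  K=[0.4688]  nu=[-4.1068]  x^+=[-0.9485]  P^+=[0.1641]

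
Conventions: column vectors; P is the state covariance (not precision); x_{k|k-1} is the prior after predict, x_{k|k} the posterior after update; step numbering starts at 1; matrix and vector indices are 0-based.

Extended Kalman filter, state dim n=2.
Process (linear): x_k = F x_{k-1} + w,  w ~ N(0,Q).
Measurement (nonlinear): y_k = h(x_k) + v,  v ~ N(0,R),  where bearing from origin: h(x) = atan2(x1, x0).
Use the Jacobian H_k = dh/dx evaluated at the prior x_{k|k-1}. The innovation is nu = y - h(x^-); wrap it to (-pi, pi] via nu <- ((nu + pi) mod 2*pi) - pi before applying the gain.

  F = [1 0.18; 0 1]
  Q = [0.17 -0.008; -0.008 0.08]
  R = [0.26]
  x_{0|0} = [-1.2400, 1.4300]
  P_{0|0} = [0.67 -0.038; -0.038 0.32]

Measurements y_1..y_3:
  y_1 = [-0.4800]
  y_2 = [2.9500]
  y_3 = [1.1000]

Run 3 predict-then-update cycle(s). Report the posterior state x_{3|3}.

step 1: x^-=[-0.9826, 1.4300]  P^-=[0.8367 0.0116; 0.0116 0.4000]  H_jac=[-0.4750 -0.3264]  S=[0.4950]  K=[-0.8106; -0.2749]  nu=[-2.6528]  x^+=[1.1677, 2.1592]  P^+=[0.5115 -0.0987; -0.0987 0.3626]
step 2: x^-=[1.5563, 2.1592]  P^-=[0.6577 -0.0414; -0.0414 0.4426]  H_jac=[-0.3048 0.2197]  S=[0.3480]  K=[-0.6022; 0.3157]  nu=[2.0037]  x^+=[0.3498, 2.7918]  P^+=[0.5315 0.0247; 0.0247 0.4079]
step 3: x^-=[0.8523, 2.7918]  P^-=[0.7236 0.0902; 0.0902 0.4879]  H_jac=[-0.3277 0.1000]  S=[0.3367]  K=[-0.6775; 0.0572]  nu=[-0.1745]  x^+=[0.9705, 2.7818]  P^+=[0.5691 0.1032; 0.1032 0.4868]

x_post = [0.9705, 2.7818]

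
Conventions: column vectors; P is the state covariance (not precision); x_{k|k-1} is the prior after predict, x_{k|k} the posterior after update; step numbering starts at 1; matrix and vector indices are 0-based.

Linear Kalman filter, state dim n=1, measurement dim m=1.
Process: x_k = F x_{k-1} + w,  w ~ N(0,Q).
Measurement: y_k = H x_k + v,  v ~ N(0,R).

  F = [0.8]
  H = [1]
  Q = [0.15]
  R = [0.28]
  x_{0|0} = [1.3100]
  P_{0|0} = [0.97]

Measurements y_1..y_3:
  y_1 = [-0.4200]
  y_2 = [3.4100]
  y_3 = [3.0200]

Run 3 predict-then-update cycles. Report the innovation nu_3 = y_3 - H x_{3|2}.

step 1: x^-=[1.0480]  P^-=[0.7708]  S=[1.0508]  K=[0.7335]  nu=[-1.4680]  x^+=[-0.0288]  P^+=[0.2054]
step 2: x^-=[-0.0231]  P^-=[0.2814]  S=[0.5614]  K=[0.5013]  nu=[3.4331]  x^+=[1.6979]  P^+=[0.1404]
step 3: x^-=[1.3583]  P^-=[0.2398]  S=[0.5198]  K=[0.4614]  nu=[1.6617]  x^+=[2.1250]  P^+=[0.1292]

innov = [1.6617]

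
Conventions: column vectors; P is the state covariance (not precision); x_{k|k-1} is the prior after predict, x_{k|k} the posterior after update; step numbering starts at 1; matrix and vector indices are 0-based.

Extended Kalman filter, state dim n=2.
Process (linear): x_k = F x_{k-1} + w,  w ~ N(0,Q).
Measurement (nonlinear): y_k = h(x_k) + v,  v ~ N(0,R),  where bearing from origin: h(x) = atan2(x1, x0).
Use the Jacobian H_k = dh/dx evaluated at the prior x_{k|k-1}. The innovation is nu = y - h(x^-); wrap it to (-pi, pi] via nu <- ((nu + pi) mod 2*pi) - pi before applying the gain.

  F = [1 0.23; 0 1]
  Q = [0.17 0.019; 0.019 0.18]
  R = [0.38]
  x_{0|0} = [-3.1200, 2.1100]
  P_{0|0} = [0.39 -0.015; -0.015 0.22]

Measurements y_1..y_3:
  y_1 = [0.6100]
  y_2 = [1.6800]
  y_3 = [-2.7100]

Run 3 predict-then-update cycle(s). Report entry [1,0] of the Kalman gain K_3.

K[1,0] = -0.2687

step 1: x^-=[-2.6347, 2.1100]  P^-=[0.5647 0.0546; 0.0546 0.4000]  H_jac=[-0.1852 -0.2312]  S=[0.4254]  K=[-0.2755; -0.2412]  nu=[-1.8563]  x^+=[-2.1233, 2.5577]  P^+=[0.5324 0.0263; 0.0263 0.3753]
step 2: x^-=[-1.5350, 2.5577]  P^-=[0.7344 0.1316; 0.1316 0.5553]  H_jac=[-0.2874 -0.1725]  S=[0.4703]  K=[-0.4972; -0.2842]  nu=[-0.4313]  x^+=[-1.3205, 2.6803]  P^+=[0.6182 0.0652; 0.0652 0.5173]
step 3: x^-=[-0.7041, 2.6803]  P^-=[0.8455 0.2032; 0.2032 0.6973]  H_jac=[-0.3490 -0.0917]  S=[0.5019]  K=[-0.6251; -0.2687]  nu=[1.7455]  x^+=[-1.7952, 2.2113]  P^+=[0.6494 0.1189; 0.1189 0.6611]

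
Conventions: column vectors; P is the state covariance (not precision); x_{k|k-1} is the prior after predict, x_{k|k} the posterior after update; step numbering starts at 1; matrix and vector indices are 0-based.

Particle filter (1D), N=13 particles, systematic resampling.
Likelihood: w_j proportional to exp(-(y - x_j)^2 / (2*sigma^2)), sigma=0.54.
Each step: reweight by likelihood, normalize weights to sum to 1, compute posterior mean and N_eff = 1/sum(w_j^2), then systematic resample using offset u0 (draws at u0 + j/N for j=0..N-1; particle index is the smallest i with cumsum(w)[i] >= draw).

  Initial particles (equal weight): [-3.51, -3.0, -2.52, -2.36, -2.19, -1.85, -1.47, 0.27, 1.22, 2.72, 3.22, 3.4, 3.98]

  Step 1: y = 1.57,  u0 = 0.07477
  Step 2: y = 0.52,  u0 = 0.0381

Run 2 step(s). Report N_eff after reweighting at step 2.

N_eff = 11.0012

step 1: w=[0.0000, 0.0000, 0.0000, 0.0000, 0.0000, 0.0000, 0.0000, 0.0562, 0.8255, 0.1055, 0.0096, 0.0033, 0.0000]  mean=1.3512  Neff=1.4371  idx=[8, 8, 8, 8, 8, 8, 8, 8, 8, 8, 8, 9, 11]
step 2: w=[0.0909, 0.0909, 0.0909, 0.0909, 0.0909, 0.0909, 0.0909, 0.0909, 0.0909, 0.0909, 0.0909, 0.0001, 0.0000]  mean=1.2201  Neff=11.0012  idx=[0, 1, 2, 2, 3, 4, 5, 6, 7, 8, 8, 9, 10]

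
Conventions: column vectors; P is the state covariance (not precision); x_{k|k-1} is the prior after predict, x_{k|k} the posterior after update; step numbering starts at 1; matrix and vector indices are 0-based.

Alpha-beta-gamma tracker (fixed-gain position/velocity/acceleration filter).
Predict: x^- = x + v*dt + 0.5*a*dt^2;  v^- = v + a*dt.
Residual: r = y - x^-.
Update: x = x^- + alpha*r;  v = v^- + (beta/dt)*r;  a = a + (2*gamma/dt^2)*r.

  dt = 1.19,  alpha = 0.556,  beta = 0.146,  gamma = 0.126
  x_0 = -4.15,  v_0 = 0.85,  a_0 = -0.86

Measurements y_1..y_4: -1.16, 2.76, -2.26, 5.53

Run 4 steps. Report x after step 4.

step 1: x_pred=-3.7474  r=2.5874  x^+=-2.3088  v^+=0.1440  a^+=-0.3996
step 2: x_pred=-2.4203  r=5.1803  x^+=0.4599  v^+=0.3041  a^+=0.5223
step 3: x_pred=1.1917  r=-3.4517  x^+=-0.7275  v^+=0.5022  a^+=-0.0919
step 4: x_pred=-0.1950  r=5.7250  x^+=2.9881  v^+=1.0952  a^+=0.9268

x_post = 2.9881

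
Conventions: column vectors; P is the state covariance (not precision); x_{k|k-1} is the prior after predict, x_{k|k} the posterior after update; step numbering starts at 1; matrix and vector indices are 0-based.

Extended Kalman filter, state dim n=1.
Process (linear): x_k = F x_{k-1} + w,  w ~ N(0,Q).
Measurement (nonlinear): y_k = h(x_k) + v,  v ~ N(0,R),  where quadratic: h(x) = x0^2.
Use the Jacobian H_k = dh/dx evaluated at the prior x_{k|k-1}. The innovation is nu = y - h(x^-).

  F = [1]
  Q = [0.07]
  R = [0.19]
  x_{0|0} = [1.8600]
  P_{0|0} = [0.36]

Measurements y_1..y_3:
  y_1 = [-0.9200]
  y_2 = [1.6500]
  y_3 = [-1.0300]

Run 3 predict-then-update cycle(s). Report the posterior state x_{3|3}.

x_post = [0.3395]

step 1: x^-=[1.8600]  P^-=[0.4300]  H_jac=[3.7200]  S=[6.1405]  K=[0.2605]  nu=[-4.3796]  x^+=[0.7191]  P^+=[0.0133]
step 2: x^-=[0.7191]  P^-=[0.0833]  H_jac=[1.4382]  S=[0.3623]  K=[0.3307]  nu=[1.1329]  x^+=[1.0937]  P^+=[0.0437]
step 3: x^-=[1.0937]  P^-=[0.1137]  H_jac=[2.1875]  S=[0.7340]  K=[0.3388]  nu=[-2.2263]  x^+=[0.3395]  P^+=[0.0294]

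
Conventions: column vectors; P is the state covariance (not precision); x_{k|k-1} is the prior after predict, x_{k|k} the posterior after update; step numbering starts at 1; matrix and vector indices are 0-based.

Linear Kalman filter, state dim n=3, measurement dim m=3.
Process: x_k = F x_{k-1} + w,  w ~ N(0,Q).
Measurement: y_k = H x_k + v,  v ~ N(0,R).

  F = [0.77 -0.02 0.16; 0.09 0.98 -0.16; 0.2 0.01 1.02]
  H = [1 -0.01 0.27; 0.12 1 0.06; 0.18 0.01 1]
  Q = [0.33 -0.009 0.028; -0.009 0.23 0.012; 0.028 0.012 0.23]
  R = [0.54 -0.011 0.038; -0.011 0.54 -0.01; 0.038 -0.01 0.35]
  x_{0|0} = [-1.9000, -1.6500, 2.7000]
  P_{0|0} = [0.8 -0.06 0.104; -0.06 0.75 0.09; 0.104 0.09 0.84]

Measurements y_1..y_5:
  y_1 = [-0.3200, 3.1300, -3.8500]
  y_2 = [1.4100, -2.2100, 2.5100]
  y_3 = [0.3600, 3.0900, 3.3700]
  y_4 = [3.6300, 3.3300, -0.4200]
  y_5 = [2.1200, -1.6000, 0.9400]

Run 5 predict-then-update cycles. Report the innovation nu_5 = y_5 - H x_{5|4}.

innov = [0.3882, -3.7029, -0.5318]

step 1: x^-=[-0.9980, -2.2200, 2.3575]  P^-=[0.8530 -0.0318 0.3712; -0.0318 0.9365 -0.0191; 0.3712 -0.0191 1.1800]  S=[1.6803 0.0985 0.8992; 0.0985 1.4884 0.1123; 0.8992 0.1123 1.6909]  K=[0.5604 0.0245 0.0105; -0.0521 0.6310 -0.0234; 0.0222 0.0085 0.7249]  nu=[0.0193, 5.3283, -6.0057]  x^+=[-0.9199, 1.2817, -1.9501]  P^+=[0.3108 -0.0285 -0.0309; -0.0285 0.3459 -0.0148; -0.0309 -0.0148 0.2602]
step 2: x^-=[-1.0460, 1.4853, -2.1602]  P^-=[0.5144 -0.0214 0.0931; -0.0214 0.5719 -0.0437; 0.0931 -0.0437 0.5001]  S=[1.1419 0.0286 0.3634; 0.0286 1.1120 0.0014; 0.3634 0.0014 0.8994]  K=[0.4663 0.0293 0.0178; -0.0365 0.5106 -0.0326; 0.0202 -0.0035 0.5661]  nu=[3.0541, -3.4401, 4.8437]  x^+=[0.3637, -0.5403, 0.6552]  P^+=[0.2581 -0.0191 -0.0226; -0.0191 0.2798 -0.0173; -0.0226 -0.0173 0.2032]
step 3: x^-=[0.3957, -0.6016, 0.7356]  P^-=[0.4835 -0.0165 0.0826; -0.0165 0.5087 -0.0361; 0.0826 -0.0361 0.4421]  S=[1.1009 0.0305 0.3311; 0.0305 1.0501 0.0038; 0.3311 0.0038 0.8368]  K=[0.4516 0.0311 0.0237; -0.0328 0.4815 -0.0298; 0.0224 -0.0022 0.5368]  nu=[-0.2403, 3.6000, 2.5692]  x^+=[0.4599, 1.0632, 2.1013]  P^+=[0.2495 -0.0172 -0.0196; -0.0172 0.2637 -0.0160; -0.0196 -0.0160 0.1924]
step 4: x^-=[0.6691, 0.7471, 2.2459]  P^-=[0.4788 -0.0152 0.0820; -0.0152 0.4928 -0.0329; 0.0820 -0.0329 0.4318]  S=[1.0951 0.0321 0.3268; 0.0321 1.0348 0.0063; 0.3268 0.0063 0.8262]  K=[0.4490 0.0315 0.0255; -0.0320 0.4737 -0.0281; 0.0232 -0.0012 0.5310]  nu=[2.3620, 2.3678, -2.7938]  x^+=[1.7331, 1.8717, 0.8146]  P^+=[0.2480 -0.0168 -0.0188; -0.0168 0.2594 -0.0153; -0.0188 -0.0153 0.1903]
step 5: x^-=[1.4274, 1.8599, 1.1962]  P^-=[0.4780 -0.0148 0.0821; -0.0148 0.4884 -0.0318; 0.0821 -0.0318 0.4299]  S=[1.0942 0.0326 0.3262; 0.0326 1.0306 0.0072; 0.3262 0.0072 0.8242]  K=[0.4486 0.0317 0.0260; -0.0317 0.4715 -0.0275; 0.0234 -0.0007 0.5298]  nu=[0.3882, -3.7029, -0.5318]  x^+=[1.4705, 0.1163, 0.9263]  P^+=[0.2477 -0.0167 -0.0186; -0.0167 0.2581 -0.0151; -0.0186 -0.0151 0.1898]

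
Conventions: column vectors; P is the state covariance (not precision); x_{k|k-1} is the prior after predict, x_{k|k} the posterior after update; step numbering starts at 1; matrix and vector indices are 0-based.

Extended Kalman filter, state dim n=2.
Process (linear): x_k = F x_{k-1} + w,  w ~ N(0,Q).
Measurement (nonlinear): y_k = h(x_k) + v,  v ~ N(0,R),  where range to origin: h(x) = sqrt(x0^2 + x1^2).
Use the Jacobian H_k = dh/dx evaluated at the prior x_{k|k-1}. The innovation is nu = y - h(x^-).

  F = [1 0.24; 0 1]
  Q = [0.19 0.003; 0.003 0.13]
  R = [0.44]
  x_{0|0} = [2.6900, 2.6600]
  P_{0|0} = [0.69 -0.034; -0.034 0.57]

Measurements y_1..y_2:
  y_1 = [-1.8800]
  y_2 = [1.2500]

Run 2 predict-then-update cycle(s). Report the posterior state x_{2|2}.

x_post = [-0.1753, 0.8589]

step 1: x^-=[3.3284, 2.6600]  P^-=[0.8965 0.1058; 0.1058 0.7000]  H_jac=[0.7812 0.6243]  S=[1.3631]  K=[0.5622; 0.3812]  nu=[-6.1407]  x^+=[-0.1241, 0.3190]  P^+=[0.4656 -0.1864; -0.1864 0.5019]
step 2: x^-=[-0.0476, 0.3190]  P^-=[0.5951 -0.0629; -0.0629 0.6319]  H_jac=[-0.1475 0.9891]  S=[1.0894]  K=[-0.1377; 0.5822]  nu=[0.9275]  x^+=[-0.1753, 0.8589]  P^+=[0.5744 0.0244; 0.0244 0.2626]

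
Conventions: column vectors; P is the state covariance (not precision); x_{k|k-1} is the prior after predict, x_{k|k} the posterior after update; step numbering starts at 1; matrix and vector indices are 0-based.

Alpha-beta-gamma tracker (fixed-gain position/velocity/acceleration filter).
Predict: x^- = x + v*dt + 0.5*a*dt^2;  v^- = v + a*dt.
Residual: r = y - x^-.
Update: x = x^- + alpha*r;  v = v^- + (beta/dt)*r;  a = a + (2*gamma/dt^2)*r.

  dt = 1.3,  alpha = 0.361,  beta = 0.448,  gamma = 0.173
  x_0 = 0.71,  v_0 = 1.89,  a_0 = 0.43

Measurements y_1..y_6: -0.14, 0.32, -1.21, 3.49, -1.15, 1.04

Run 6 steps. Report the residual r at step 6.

resid = 4.1233

step 1: x_pred=3.5303  r=-3.6704  x^+=2.2054  v^+=1.1841  a^+=-0.3214
step 2: x_pred=3.4731  r=-3.1531  x^+=2.3348  v^+=-0.3203  a^+=-0.9670
step 3: x_pred=1.1013  r=-2.3113  x^+=0.2669  v^+=-2.3739  a^+=-1.4402
step 4: x_pred=-4.0362  r=7.5262  x^+=-1.3192  v^+=-1.6526  a^+=0.1007
step 5: x_pred=-3.3825  r=2.2325  x^+=-2.5766  v^+=-0.7523  a^+=0.5577
step 6: x_pred=-3.0833  r=4.1233  x^+=-1.5948  v^+=1.3937  a^+=1.4019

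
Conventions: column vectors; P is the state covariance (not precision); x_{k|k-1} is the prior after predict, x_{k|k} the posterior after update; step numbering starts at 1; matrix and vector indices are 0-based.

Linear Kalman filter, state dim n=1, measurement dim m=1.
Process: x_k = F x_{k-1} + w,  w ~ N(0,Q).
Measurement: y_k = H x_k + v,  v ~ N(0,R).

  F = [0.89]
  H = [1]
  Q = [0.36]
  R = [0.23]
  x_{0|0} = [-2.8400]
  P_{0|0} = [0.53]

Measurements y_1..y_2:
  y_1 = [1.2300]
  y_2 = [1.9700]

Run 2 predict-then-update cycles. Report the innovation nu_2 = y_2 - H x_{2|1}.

innov = [1.6370]

step 1: x^-=[-2.5276]  P^-=[0.7798]  S=[1.0098]  K=[0.7722]  nu=[3.7576]  x^+=[0.3742]  P^+=[0.1776]
step 2: x^-=[0.3330]  P^-=[0.5007]  S=[0.7307]  K=[0.6852]  nu=[1.6370]  x^+=[1.4547]  P^+=[0.1576]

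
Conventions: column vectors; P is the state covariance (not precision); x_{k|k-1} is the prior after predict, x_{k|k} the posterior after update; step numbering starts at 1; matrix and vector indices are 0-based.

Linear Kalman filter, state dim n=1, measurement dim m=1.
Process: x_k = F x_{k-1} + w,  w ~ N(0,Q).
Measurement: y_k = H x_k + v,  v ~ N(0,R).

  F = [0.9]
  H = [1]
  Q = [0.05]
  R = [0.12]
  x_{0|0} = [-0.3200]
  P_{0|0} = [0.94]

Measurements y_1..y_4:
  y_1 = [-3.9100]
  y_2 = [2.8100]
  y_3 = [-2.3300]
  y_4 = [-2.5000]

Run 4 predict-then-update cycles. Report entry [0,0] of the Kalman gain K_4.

K[0,0] = 0.4406

step 1: x^-=[-0.2880]  P^-=[0.8114]  S=[0.9314]  K=[0.8712]  nu=[-3.6220]  x^+=[-3.4433]  P^+=[0.1045]
step 2: x^-=[-3.0990]  P^-=[0.1347]  S=[0.2547]  K=[0.5288]  nu=[5.9090]  x^+=[0.0258]  P^+=[0.0635]
step 3: x^-=[0.0232]  P^-=[0.1014]  S=[0.2214]  K=[0.4580]  nu=[-2.3532]  x^+=[-1.0546]  P^+=[0.0550]
step 4: x^-=[-0.9491]  P^-=[0.0945]  S=[0.2145]  K=[0.4406]  nu=[-1.5509]  x^+=[-1.6324]  P^+=[0.0529]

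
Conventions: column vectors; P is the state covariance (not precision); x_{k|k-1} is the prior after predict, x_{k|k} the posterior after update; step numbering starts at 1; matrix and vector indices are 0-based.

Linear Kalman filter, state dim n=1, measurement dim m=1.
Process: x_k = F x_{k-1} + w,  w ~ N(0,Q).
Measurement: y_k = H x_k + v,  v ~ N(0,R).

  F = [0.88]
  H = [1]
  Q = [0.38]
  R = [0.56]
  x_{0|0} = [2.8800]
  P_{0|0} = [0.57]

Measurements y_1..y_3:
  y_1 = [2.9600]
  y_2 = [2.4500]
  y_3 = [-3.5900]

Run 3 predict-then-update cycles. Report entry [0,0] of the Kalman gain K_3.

step 1: x^-=[2.5344]  P^-=[0.8214]  S=[1.3814]  K=[0.5946]  nu=[0.4256]  x^+=[2.7875]  P^+=[0.3330]
step 2: x^-=[2.4530]  P^-=[0.6379]  S=[1.1979]  K=[0.5325]  nu=[-0.0030]  x^+=[2.4514]  P^+=[0.2982]
step 3: x^-=[2.1572]  P^-=[0.6109]  S=[1.1709]  K=[0.5217]  nu=[-5.7472]  x^+=[-0.8414]  P^+=[0.2922]

K[0,0] = 0.5217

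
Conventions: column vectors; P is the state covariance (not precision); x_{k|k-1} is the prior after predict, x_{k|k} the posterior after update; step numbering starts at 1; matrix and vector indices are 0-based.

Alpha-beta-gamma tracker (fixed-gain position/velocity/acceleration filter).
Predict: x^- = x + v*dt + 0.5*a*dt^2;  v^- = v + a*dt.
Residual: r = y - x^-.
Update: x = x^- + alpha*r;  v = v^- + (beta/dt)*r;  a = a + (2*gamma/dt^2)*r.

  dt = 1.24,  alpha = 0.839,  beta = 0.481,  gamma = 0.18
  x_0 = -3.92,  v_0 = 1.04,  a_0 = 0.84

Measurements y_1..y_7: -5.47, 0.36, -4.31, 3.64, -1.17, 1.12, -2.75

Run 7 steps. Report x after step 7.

x_post = -2.2896

step 1: x_pred=-1.9846  r=-3.4854  x^+=-4.9089  v^+=0.7296  a^+=0.0240
step 2: x_pred=-3.9857  r=4.3457  x^+=-0.3397  v^+=2.4450  a^+=1.0414
step 3: x_pred=3.4928  r=-7.8028  x^+=-3.0537  v^+=0.7097  a^+=-0.7855
step 4: x_pred=-2.7776  r=6.4176  x^+=2.6068  v^+=2.2251  a^+=0.7171
step 5: x_pred=5.9172  r=-7.0872  x^+=-0.0290  v^+=0.3652  a^+=-0.9422
step 6: x_pred=-0.3005  r=1.4205  x^+=0.8913  v^+=-0.2522  a^+=-0.6096
step 7: x_pred=0.1099  r=-2.8599  x^+=-2.2896  v^+=-2.1175  a^+=-1.2792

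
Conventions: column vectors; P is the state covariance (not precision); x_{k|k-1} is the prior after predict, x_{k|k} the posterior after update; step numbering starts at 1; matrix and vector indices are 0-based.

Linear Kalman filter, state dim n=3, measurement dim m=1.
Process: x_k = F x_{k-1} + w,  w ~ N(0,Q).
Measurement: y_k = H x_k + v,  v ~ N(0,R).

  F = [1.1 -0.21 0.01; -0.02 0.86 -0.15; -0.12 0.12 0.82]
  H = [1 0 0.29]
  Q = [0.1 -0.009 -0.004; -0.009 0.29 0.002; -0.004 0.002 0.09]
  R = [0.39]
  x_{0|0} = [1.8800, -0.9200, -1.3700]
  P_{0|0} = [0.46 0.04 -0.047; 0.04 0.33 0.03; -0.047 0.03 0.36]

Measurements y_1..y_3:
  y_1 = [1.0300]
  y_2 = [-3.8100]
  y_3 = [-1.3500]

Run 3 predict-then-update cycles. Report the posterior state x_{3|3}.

step 1: x^-=[2.2475, -0.6233, -1.4594]  P^-=[0.6515 -0.0323 -0.1113; -0.0323 0.5330 0.0092; -0.1113 0.0092 0.3574]  S=[1.0071]  K=[0.6149; -0.0294; -0.0076]  nu=[-0.7943]  x^+=[1.7591, -0.5999, -1.4534]  P^+=[0.2707 -0.0141 -0.1066; -0.0141 0.5321 0.0090; -0.1066 0.0090 0.3574]
step 2: x^-=[2.0464, -0.3331, -1.4749]  P^-=[0.4552 -0.1070 -0.1500; -0.1070 0.6892 0.0211; -0.1500 0.0211 0.3650]  S=[0.7889]  K=[0.5219; -0.1279; -0.0559]  nu=[-5.4287]  x^+=[-0.7867, 0.3610, -1.1713]  P^+=[0.2403 -0.0543 -0.1269; -0.0543 0.6763 0.0154; -0.1269 0.0154 0.3625]
step 3: x^-=[-0.9528, 0.5019, -0.8227]  P^-=[0.4429 -0.1670 -0.1753; -0.1670 0.7956 0.0439; -0.1753 0.0439 0.3766]  S=[0.7629]  K=[0.5139; -0.2022; -0.0867]  nu=[-0.1586]  x^+=[-1.0343, 0.5340, -0.8090]  P^+=[0.2414 -0.0877 -0.1413; -0.0877 0.7644 0.0306; -0.1413 0.0306 0.3708]

x_post = [-1.0343, 0.5340, -0.8090]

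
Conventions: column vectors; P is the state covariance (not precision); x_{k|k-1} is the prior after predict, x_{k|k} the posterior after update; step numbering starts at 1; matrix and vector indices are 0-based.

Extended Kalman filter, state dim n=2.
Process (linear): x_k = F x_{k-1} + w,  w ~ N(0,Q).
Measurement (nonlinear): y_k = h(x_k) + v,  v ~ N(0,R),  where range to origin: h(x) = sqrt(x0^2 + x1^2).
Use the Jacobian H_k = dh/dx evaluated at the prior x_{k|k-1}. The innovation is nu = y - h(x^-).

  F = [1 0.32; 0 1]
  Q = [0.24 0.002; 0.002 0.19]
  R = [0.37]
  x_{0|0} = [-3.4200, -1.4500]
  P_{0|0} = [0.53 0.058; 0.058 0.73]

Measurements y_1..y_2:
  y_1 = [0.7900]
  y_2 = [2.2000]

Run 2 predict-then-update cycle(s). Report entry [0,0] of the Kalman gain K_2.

step 1: x^-=[-3.8840, -1.4500]  P^-=[0.8819 0.2936; 0.2936 0.9200]  H_jac=[-0.9368 -0.3497]  S=[1.4489]  K=[-0.6411; -0.4119]  nu=[-3.3558]  x^+=[-1.7327, -0.0677]  P^+=[0.2864 -0.0890; -0.0890 0.6742]
step 2: x^-=[-1.7544, -0.0677]  P^-=[0.5385 0.1287; 0.1287 0.8642]  H_jac=[-0.9993 -0.0386]  S=[0.9189]  K=[-0.5910; -0.1763]  nu=[0.4443]  x^+=[-2.0170, -0.1460]  P^+=[0.2176 0.0330; 0.0330 0.8356]

K[0,0] = -0.5910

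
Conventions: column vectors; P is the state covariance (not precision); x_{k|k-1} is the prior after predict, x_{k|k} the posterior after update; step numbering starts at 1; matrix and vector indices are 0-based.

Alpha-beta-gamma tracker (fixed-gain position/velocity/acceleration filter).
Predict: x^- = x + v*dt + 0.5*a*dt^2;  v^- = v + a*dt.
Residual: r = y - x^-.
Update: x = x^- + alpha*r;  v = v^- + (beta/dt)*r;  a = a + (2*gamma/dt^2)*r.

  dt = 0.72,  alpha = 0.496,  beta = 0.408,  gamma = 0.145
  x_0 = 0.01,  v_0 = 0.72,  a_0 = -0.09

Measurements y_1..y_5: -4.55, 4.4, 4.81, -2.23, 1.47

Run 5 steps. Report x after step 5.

step 1: x_pred=0.5051  r=-5.0551  x^+=-2.0022  v^+=-2.2093  a^+=-2.9179
step 2: x_pred=-4.3493  r=8.7493  x^+=-0.0096  v^+=0.6477  a^+=1.9766
step 3: x_pred=0.9690  r=3.8410  x^+=2.8742  v^+=4.2474  a^+=4.1253
step 4: x_pred=7.0016  r=-9.2316  x^+=2.4227  v^+=1.9864  a^+=-1.0390
step 5: x_pred=3.5836  r=-2.1136  x^+=2.5353  v^+=0.0406  a^+=-2.2214

x_post = 2.5353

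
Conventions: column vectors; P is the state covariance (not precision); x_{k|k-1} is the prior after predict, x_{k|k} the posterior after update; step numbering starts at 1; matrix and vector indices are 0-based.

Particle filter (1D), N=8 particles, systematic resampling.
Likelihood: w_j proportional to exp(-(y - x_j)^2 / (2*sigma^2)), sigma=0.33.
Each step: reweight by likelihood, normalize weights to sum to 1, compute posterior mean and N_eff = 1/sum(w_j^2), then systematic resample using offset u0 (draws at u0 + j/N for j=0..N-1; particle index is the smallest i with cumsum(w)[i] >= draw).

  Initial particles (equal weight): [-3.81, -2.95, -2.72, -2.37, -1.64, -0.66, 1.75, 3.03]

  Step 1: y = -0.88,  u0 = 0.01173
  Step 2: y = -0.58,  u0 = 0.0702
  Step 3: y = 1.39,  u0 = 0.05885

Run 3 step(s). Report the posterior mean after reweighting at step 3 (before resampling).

post_mean = -0.6600

step 1: w=[0.0000, 0.0000, 0.0000, 0.0000, 0.0809, 0.9190, 0.0000, 0.0000]  mean=-0.7394  Neff=1.1749  idx=[4, 5, 5, 5, 5, 5, 5, 5]
step 2: w=[0.0008, 0.1427, 0.1427, 0.1427, 0.1427, 0.1427, 0.1427, 0.1427]  mean=-0.6608  Neff=7.0118  idx=[1, 2, 3, 4, 4, 5, 6, 7]
step 3: w=[0.1250, 0.1250, 0.1250, 0.1250, 0.1250, 0.1250, 0.1250, 0.1250]  mean=-0.6600  Neff=8.0000  idx=[0, 1, 2, 3, 4, 5, 6, 7]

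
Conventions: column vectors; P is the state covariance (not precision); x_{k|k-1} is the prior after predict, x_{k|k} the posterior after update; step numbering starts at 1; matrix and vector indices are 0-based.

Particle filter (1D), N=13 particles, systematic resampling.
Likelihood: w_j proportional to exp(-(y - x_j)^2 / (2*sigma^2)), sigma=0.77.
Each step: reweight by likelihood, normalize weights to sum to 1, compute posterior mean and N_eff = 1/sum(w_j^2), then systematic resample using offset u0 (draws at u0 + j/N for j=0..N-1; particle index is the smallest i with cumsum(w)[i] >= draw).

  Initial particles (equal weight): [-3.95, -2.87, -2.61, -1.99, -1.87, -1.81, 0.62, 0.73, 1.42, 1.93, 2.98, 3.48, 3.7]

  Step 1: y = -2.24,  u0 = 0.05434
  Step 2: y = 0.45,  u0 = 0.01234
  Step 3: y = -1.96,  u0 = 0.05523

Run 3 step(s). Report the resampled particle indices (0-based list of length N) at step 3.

step 1: w=[0.0194, 0.1631, 0.2030, 0.2162, 0.2030, 0.1950, 0.0002, 0.0001, 0.0000, 0.0000, 0.0000, 0.0000, 0.0000]  mean=-2.2369  Neff=5.1505  idx=[1, 1, 2, 2, 2, 3, 3, 3, 4, 4, 5, 5, 5]
step 2: w=[0.0011, 0.0011, 0.0045, 0.0045, 0.0045, 0.0796, 0.0796, 0.0796, 0.1289, 0.1289, 0.1625, 0.1625, 0.1625]  mean=-1.8816  Neff=7.6004  idx=[4, 5, 6, 7, 8, 9, 9, 10, 10, 11, 11, 12, 12]
step 3: w=[0.0557, 0.0795, 0.0795, 0.0795, 0.0790, 0.0790, 0.0790, 0.0781, 0.0781, 0.0781, 0.0781, 0.0781, 0.0781]  mean=-1.9118  Neff=12.9175  idx=[0, 1, 2, 3, 4, 5, 6, 7, 8, 9, 10, 11, 12]

resampled_idx = [0, 1, 2, 3, 4, 5, 6, 7, 8, 9, 10, 11, 12]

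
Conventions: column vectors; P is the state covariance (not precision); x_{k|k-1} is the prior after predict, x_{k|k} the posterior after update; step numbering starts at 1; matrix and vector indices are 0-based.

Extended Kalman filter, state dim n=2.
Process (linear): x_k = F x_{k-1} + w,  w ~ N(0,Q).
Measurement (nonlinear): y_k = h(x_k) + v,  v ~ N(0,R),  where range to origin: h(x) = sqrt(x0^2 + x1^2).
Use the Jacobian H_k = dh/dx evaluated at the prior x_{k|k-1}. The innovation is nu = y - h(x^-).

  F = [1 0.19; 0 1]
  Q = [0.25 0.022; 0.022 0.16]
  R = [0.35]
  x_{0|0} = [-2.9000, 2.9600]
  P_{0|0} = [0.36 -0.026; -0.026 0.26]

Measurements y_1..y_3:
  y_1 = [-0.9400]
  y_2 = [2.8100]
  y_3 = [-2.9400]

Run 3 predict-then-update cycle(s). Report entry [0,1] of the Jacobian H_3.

step 1: x^-=[-2.3376, 2.9600]  P^-=[0.6095 0.0454; 0.0454 0.4200]  H_jac=[-0.6198 0.7848]  S=[0.7986]  K=[-0.4284; 0.3775]  nu=[-4.7117]  x^+=[-0.3191, 1.1814]  P^+=[0.4629 0.1745; 0.1745 0.3062]
step 2: x^-=[-0.0947, 1.1814]  P^-=[0.7903 0.2547; 0.2547 0.4662]  H_jac=[-0.0799 0.9968]  S=[0.7777]  K=[0.2453; 0.5714]  nu=[1.6248]  x^+=[0.3039, 2.1098]  P^+=[0.7435 0.1457; 0.1457 0.2123]
step 3: x^-=[0.7047, 2.1098]  P^-=[1.0566 0.2081; 0.2081 0.3723]  H_jac=[0.3168 0.9485]  S=[0.9160]  K=[0.5809; 0.4575]  nu=[-5.1644]  x^+=[-2.2951, -0.2527]  P^+=[0.7475 -0.0353; -0.0353 0.1806]

H_jac[0,1] = 0.9485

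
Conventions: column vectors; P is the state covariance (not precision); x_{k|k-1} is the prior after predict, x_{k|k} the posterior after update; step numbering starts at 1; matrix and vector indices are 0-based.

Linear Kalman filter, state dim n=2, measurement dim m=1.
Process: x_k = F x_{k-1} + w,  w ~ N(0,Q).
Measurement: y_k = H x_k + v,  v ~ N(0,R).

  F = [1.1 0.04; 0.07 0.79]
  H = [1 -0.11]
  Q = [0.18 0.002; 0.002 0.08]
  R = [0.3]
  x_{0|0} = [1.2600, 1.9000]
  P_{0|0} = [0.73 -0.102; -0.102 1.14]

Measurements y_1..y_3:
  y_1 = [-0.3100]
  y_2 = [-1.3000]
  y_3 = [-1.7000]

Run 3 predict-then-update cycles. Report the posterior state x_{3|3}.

step 1: x^-=[1.4620, 1.5892]  P^-=[1.0561 0.0053; 0.0053 0.7838]  S=[1.3645]  K=[0.7736; -0.0593]  nu=[-1.5972]  x^+=[0.2264, 1.6839]  P^+=[0.2396 0.0679; 0.0679 0.7790]
step 2: x^-=[0.3164, 1.3461]  P^-=[0.4771 0.1043; 0.1043 0.5748]  S=[0.7611]  K=[0.6118; 0.0539]  nu=[-1.4683]  x^+=[-0.5819, 1.2670]  P^+=[0.1922 0.0792; 0.0792 0.5726]
step 3: x^-=[-0.5894, 0.9602]  P^-=[0.4205 0.1039; 0.1039 0.4471]  S=[0.7030]  K=[0.5818; 0.0778]  nu=[-1.0050]  x^+=[-1.1741, 0.8820]  P^+=[0.1825 0.0721; 0.0721 0.4428]

x_post = [-1.1741, 0.8820]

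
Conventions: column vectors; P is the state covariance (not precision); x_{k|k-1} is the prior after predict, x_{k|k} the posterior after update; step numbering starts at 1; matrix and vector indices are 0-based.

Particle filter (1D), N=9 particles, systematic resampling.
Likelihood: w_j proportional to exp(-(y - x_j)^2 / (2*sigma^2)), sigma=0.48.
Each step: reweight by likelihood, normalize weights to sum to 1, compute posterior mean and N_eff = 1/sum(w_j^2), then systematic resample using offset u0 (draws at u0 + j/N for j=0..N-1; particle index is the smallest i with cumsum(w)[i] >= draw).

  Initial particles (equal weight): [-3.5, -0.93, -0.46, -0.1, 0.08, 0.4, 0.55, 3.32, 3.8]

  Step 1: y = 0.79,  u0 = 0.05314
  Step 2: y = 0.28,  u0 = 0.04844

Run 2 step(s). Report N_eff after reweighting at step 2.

N_eff = 8.9368

step 1: w=[0.0000, 0.0008, 0.0157, 0.0833, 0.1557, 0.3342, 0.4103, 0.0000, 0.0000]  mean=0.3556  Neff=3.2103  idx=[3, 4, 5, 5, 5, 6, 6, 6, 6]
step 2: w=[0.0917, 0.1150, 0.1216, 0.1216, 0.1216, 0.1071, 0.1071, 0.1071, 0.1071]  mean=0.3816  Neff=8.9368  idx=[0, 1, 2, 3, 4, 5, 6, 7, 8]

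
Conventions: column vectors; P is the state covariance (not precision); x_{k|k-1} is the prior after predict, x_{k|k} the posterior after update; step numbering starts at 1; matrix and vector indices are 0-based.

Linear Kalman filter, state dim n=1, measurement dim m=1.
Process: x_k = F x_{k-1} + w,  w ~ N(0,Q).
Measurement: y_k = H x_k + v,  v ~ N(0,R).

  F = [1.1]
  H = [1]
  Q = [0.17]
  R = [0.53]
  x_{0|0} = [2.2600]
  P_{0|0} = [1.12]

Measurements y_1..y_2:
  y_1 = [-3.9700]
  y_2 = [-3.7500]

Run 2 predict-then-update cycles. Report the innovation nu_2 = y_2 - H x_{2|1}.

step 1: x^-=[2.4860]  P^-=[1.5252]  S=[2.0552]  K=[0.7421]  nu=[-6.4560]  x^+=[-2.3051]  P^+=[0.3933]
step 2: x^-=[-2.5356]  P^-=[0.6459]  S=[1.1759]  K=[0.5493]  nu=[-1.2144]  x^+=[-3.2027]  P^+=[0.2911]

innov = [-1.2144]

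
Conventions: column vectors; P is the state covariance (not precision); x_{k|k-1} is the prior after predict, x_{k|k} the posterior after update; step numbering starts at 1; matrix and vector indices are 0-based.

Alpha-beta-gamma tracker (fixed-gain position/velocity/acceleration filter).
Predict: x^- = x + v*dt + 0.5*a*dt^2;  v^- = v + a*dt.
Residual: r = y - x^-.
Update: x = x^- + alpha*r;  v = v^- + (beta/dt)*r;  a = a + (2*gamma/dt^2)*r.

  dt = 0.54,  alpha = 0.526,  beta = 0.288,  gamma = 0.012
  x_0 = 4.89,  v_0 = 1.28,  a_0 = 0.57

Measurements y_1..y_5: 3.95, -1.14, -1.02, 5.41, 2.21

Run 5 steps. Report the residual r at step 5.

step 1: x_pred=5.6643  r=-1.7143  x^+=4.7626  v^+=0.6735  a^+=0.4289
step 2: x_pred=5.1888  r=-6.3288  x^+=1.8599  v^+=-2.4703  a^+=-0.0920
step 3: x_pred=0.5125  r=-1.5325  x^+=-0.2936  v^+=-3.3373  a^+=-0.2181
step 4: x_pred=-2.1275  r=7.5375  x^+=1.8372  v^+=0.5650  a^+=0.4023
step 5: x_pred=2.2009  r=0.0091  x^+=2.2057  v^+=0.7870  a^+=0.4030

resid = 0.0091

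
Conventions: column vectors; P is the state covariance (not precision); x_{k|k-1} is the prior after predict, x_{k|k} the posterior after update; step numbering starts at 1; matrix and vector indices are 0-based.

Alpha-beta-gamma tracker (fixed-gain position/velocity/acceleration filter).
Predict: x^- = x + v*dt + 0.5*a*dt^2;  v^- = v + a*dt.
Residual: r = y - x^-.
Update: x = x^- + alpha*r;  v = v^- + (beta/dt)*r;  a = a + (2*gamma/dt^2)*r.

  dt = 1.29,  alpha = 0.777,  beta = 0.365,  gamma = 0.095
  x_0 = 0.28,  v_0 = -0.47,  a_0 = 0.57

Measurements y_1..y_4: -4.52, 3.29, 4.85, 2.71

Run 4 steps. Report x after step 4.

step 1: x_pred=0.1480  r=-4.6680  x^+=-3.4790  v^+=-1.0555  a^+=0.0370
step 2: x_pred=-4.8098  r=8.0998  x^+=1.4837  v^+=1.2841  a^+=0.9618
step 3: x_pred=3.9405  r=0.9095  x^+=4.6472  v^+=2.7822  a^+=1.0657
step 4: x_pred=9.1229  r=-6.4129  x^+=4.1401  v^+=2.3424  a^+=0.3335

x_post = 4.1401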